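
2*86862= 173724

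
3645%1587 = 471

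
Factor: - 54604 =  - 2^2*11^1*17^1*73^1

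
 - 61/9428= -1  +  9367/9428 = - 0.01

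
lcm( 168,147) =1176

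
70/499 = 70/499 =0.14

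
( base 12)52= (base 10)62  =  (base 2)111110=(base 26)2A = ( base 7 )116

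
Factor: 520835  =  5^1*7^1*23^1*647^1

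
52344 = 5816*9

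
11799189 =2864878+8934311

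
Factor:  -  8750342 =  - 2^1*17^2*15139^1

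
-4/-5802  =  2/2901 = 0.00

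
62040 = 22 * 2820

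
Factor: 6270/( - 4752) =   -  95/72 =- 2^( - 3)*3^(  -  2 ) * 5^1*19^1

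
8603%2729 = 416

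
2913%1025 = 863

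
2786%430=206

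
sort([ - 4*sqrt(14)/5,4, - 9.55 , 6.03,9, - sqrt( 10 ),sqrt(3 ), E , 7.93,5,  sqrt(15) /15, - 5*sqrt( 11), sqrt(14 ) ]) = [ - 5*sqrt(11), - 9.55, - sqrt(10), - 4 * sqrt(14) /5,  sqrt(15) /15 , sqrt (3 ),  E, sqrt(14),4,5,6.03,7.93, 9]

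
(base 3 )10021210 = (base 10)2397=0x95d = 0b100101011101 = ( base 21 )593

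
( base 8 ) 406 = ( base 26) a2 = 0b100000110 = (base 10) 262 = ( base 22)BK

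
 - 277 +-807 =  - 1084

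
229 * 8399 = 1923371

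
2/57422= 1/28711= 0.00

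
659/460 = 1+199/460 = 1.43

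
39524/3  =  13174 + 2/3=13174.67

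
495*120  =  59400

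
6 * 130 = 780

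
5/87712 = 5/87712=0.00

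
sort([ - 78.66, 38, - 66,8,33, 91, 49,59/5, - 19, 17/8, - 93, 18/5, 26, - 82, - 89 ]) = [ - 93 , - 89, - 82, - 78.66,  -  66, -19, 17/8, 18/5, 8,59/5, 26, 33,38 , 49,91]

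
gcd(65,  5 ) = 5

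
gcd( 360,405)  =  45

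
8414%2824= 2766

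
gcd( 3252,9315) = 3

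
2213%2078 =135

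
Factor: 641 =641^1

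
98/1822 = 49/911 = 0.05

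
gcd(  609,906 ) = 3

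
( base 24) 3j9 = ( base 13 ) cc9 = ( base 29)2hi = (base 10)2193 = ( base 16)891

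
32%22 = 10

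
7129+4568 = 11697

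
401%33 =5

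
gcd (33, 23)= 1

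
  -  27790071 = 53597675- 81387746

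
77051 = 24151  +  52900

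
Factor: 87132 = 2^2 *3^1  *  53^1*137^1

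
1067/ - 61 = -1067/61 = - 17.49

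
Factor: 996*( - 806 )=-2^3*3^1 * 13^1*31^1*83^1 =- 802776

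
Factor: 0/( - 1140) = 0 = 0^1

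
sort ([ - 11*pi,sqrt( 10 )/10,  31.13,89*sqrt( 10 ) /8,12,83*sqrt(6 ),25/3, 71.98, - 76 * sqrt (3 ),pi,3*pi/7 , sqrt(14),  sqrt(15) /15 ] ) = [ - 76*sqrt(3 ), - 11*pi,sqrt(15) /15,sqrt(10 ) /10,3*pi/7, pi,sqrt (14) , 25/3  ,  12,31.13, 89*sqrt(10) /8,71.98,83 * sqrt( 6 )]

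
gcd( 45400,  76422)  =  2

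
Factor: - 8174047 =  - 7^1*19^1*41^1*1499^1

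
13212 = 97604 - 84392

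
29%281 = 29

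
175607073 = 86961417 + 88645656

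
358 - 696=- 338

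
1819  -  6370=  - 4551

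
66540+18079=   84619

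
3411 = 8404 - 4993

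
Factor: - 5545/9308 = - 2^( - 2 ) * 5^1*13^( - 1) * 179^( - 1)*1109^1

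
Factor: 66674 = 2^1*17^1*37^1*53^1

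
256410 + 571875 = 828285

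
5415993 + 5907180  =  11323173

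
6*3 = 18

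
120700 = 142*850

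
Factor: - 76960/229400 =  -2^2* 5^( - 1 )*13^1*31^( - 1) = -52/155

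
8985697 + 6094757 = 15080454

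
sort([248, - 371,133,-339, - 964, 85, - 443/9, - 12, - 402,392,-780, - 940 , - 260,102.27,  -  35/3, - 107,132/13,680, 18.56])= [ - 964, - 940, - 780, - 402,-371,  -  339, - 260, - 107  ,- 443/9,- 12, - 35/3 , 132/13,18.56,85,102.27 , 133, 248  ,  392,  680]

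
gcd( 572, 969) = 1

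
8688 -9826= -1138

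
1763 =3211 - 1448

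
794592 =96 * 8277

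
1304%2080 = 1304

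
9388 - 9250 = 138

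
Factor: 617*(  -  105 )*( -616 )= 2^3*3^1*5^1*7^2 * 11^1*617^1  =  39907560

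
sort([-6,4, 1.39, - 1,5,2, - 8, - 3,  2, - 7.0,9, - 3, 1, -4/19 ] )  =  [-8, - 7.0 , - 6, - 3, - 3 ,-1 , - 4/19,1,1.39, 2,2 , 4, 5,9] 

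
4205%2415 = 1790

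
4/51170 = 2/25585= 0.00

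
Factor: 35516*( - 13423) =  - 2^2 * 13^1*31^1 * 433^1 *683^1 = - 476731268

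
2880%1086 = 708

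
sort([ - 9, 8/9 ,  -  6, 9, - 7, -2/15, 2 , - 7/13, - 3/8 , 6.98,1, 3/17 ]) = [ - 9,-7, - 6, - 7/13,- 3/8, - 2/15, 3/17, 8/9 , 1, 2, 6.98,9]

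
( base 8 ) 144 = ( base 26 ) 3M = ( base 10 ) 100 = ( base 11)91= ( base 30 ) 3a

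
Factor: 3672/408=9 = 3^2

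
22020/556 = 5505/139 = 39.60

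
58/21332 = 29/10666 = 0.00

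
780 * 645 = 503100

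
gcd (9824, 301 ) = 1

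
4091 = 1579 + 2512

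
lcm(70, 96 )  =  3360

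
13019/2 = 13019/2 = 6509.50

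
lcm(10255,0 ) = 0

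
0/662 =0 =0.00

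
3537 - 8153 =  - 4616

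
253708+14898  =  268606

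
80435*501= 40297935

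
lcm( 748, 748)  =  748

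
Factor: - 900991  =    -  7^1*13^1*9901^1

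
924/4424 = 33/158 = 0.21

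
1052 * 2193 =2307036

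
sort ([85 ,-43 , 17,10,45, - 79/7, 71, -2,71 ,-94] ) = [-94, - 43, - 79/7 , - 2, 10, 17, 45,71,  71, 85]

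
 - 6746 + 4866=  - 1880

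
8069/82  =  8069/82 = 98.40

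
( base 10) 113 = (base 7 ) 221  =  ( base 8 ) 161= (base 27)45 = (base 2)1110001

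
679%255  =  169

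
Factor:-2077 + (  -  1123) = - 3200= -2^7*5^2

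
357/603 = 119/201 =0.59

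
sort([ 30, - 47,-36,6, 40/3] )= [-47,-36,6,40/3,30 ]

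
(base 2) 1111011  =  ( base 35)3I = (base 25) 4n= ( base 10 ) 123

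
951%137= 129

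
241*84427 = 20346907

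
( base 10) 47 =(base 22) 23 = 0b101111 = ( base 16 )2F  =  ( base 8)57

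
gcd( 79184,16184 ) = 56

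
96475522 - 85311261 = 11164261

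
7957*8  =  63656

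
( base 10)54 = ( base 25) 24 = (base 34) 1K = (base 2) 110110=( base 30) 1O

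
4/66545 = 4/66545 = 0.00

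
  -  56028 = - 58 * 966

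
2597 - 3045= -448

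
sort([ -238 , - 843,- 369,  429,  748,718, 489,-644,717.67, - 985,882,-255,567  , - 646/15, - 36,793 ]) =[-985, - 843, - 644, - 369,  -  255,-238,-646/15, - 36,429,489,  567,717.67,  718,748 , 793,882]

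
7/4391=7/4391 = 0.00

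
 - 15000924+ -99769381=  -  114770305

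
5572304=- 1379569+6951873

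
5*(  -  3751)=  - 18755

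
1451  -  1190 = 261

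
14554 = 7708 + 6846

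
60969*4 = 243876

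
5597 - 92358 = - 86761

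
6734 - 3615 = 3119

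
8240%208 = 128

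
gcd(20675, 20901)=1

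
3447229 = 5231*659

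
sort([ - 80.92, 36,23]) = [ - 80.92, 23,36]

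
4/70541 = 4/70541 = 0.00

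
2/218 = 1/109 = 0.01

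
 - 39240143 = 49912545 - 89152688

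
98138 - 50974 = 47164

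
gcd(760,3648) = 152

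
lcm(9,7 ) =63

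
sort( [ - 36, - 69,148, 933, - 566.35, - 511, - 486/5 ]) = [ - 566.35, - 511,- 486/5, - 69, - 36, 148, 933] 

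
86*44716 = 3845576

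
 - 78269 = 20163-98432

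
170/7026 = 85/3513= 0.02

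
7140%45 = 30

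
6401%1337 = 1053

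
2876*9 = 25884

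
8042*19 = 152798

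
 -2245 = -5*449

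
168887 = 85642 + 83245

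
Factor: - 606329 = -31^1*19559^1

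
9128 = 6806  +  2322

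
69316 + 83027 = 152343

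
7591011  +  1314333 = 8905344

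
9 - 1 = 8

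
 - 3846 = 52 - 3898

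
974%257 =203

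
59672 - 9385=50287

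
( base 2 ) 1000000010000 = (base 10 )4112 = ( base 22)8AK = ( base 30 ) 4H2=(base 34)3IW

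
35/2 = 17 + 1/2  =  17.50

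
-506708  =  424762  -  931470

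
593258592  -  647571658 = - 54313066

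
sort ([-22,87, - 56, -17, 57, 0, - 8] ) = [ - 56, - 22, -17, - 8, 0,57,87 ] 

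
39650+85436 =125086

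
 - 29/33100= - 29/33100 = -0.00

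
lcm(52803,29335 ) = 264015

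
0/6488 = 0 =0.00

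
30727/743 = 41 + 264/743 = 41.36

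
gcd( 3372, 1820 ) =4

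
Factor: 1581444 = 2^2*3^5*1627^1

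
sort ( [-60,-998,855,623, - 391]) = [ - 998, - 391, - 60,623, 855]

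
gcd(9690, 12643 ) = 1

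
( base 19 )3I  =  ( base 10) 75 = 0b1001011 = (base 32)2b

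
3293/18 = 3293/18= 182.94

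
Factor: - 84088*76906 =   -  6466871728 = - 2^4*23^1 *457^1*38453^1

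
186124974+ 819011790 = 1005136764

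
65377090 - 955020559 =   -  889643469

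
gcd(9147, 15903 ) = 3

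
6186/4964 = 1 + 611/2482 = 1.25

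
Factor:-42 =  - 2^1*3^1*7^1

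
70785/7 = 10112 + 1/7 = 10112.14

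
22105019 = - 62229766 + 84334785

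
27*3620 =97740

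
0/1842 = 0 = 0.00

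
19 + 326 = 345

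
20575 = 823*25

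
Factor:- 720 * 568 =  -2^7*3^2*5^1*71^1 =- 408960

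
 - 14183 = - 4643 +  - 9540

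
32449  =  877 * 37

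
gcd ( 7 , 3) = 1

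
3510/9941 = 3510/9941 = 0.35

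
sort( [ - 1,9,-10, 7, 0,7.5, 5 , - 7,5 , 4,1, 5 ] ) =[ - 10, - 7, - 1,0,  1, 4, 5, 5,  5,7, 7.5,  9 ]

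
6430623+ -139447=6291176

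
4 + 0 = 4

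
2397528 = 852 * 2814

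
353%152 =49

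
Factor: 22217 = 13^1 * 1709^1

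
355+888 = 1243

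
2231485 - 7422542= - 5191057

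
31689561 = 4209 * 7529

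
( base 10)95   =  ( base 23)43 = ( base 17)5A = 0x5f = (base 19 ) 50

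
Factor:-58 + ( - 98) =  - 156 =-2^2*3^1*13^1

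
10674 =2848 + 7826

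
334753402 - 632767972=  - 298014570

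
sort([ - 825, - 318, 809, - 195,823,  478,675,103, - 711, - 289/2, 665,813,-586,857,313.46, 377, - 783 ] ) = [ - 825, - 783, - 711, - 586, - 318 , - 195, - 289/2,103,  313.46, 377 , 478,  665, 675,  809, 813,  823 , 857]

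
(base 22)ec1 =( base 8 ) 15601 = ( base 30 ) 7ol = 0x1b81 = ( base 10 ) 7041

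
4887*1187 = 5800869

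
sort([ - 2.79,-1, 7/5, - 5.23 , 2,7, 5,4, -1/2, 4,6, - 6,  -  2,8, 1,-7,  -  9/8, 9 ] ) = [-7, - 6 , - 5.23 , - 2.79,-2,-9/8, - 1,-1/2, 1,7/5, 2,4,4, 5, 6, 7, 8, 9]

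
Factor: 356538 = 2^1*3^1 * 7^1*13^1*653^1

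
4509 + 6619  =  11128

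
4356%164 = 92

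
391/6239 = 23/367 = 0.06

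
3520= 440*8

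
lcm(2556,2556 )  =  2556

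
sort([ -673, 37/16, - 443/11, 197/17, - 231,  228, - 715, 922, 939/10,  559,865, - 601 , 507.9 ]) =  [ - 715 , - 673, - 601,-231,  -  443/11,37/16, 197/17, 939/10,228, 507.9,559,865, 922]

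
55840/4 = 13960 = 13960.00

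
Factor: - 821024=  - 2^5*25657^1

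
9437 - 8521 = 916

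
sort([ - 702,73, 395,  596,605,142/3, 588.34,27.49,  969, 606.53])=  [-702, 27.49, 142/3,73, 395,588.34 , 596,  605,606.53, 969]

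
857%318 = 221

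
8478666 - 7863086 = 615580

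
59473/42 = 59473/42 = 1416.02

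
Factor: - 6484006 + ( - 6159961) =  - 12643967  =  - 7^1*1806281^1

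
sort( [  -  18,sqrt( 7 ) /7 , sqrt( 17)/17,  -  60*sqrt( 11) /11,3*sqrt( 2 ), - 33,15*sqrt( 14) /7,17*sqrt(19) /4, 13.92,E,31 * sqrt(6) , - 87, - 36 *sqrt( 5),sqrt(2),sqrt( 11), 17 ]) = [ - 87, - 36*sqrt( 5), - 33, - 60 *sqrt (11) /11,-18,sqrt( 17)/17,sqrt( 7) /7, sqrt ( 2),E,sqrt( 11 ),  3*sqrt( 2),15*sqrt ( 14 )/7, 13.92,17,17*sqrt ( 19)/4,31*sqrt( 6 )]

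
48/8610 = 8/1435 = 0.01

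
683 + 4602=5285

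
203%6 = 5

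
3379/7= 482 + 5/7=482.71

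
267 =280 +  - 13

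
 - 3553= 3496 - 7049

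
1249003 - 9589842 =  - 8340839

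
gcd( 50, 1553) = 1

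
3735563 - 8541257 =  - 4805694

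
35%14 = 7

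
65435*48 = 3140880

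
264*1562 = 412368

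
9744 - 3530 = 6214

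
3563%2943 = 620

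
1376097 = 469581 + 906516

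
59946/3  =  19982 = 19982.00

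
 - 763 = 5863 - 6626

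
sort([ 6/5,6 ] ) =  [6/5, 6 ] 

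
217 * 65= 14105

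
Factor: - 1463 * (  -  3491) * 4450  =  2^1*5^2*7^1  *11^1 * 19^1*89^1*3491^1=22727631850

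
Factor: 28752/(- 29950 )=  - 24/25= - 2^3*3^1*5^( - 2)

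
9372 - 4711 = 4661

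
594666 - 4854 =589812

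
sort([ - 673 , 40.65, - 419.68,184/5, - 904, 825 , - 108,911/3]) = [ - 904, -673,-419.68, - 108,184/5,40.65,911/3, 825]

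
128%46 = 36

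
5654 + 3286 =8940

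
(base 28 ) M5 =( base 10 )621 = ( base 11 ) 515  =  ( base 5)4441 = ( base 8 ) 1155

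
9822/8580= 1637/1430=1.14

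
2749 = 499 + 2250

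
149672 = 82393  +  67279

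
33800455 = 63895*529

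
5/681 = 5/681  =  0.01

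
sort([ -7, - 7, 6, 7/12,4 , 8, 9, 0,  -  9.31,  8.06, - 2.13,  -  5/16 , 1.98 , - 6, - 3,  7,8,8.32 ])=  [ - 9.31, - 7,- 7, - 6, - 3, - 2.13, -5/16, 0, 7/12, 1.98, 4, 6, 7, 8,8, 8.06 , 8.32, 9 ]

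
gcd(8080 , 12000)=80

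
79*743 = 58697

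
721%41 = 24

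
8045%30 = 5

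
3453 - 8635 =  - 5182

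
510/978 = 85/163 = 0.52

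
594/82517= 594/82517 = 0.01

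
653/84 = 7 +65/84 = 7.77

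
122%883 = 122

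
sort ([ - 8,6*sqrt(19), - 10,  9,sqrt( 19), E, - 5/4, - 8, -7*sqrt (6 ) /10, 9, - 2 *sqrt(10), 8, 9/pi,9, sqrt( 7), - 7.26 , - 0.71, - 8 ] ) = [ - 10,- 8,- 8, - 8,- 7.26, - 2*sqrt ( 10 ), -7*sqrt( 6)/10,-5/4, - 0.71,sqrt( 7 ),E , 9/pi,sqrt(19),8 , 9,  9, 9,6*sqrt(19)]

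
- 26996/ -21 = 1285 + 11/21 = 1285.52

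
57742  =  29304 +28438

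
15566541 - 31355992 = -15789451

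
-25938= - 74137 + 48199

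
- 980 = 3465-4445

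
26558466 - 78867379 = -52308913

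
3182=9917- 6735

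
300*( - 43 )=-12900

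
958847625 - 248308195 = 710539430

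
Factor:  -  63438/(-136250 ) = 3^1 *5^ (- 4)*97^1 = 291/625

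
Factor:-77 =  - 7^1*11^1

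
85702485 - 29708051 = 55994434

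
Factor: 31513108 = 2^2*11^1*83^1*8629^1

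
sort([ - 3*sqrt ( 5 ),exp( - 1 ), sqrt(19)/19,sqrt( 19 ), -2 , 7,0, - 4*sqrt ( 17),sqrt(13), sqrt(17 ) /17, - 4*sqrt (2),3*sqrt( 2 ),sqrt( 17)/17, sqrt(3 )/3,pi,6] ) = [ - 4 * sqrt(17 ), - 3*sqrt (5), - 4 * sqrt ( 2), - 2,  0,sqrt( 19 ) /19,sqrt(17)/17, sqrt( 17 ) /17,exp ( - 1),  sqrt( 3 )/3, pi, sqrt ( 13 ),3*sqrt( 2 ),sqrt( 19),6, 7]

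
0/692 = 0 = 0.00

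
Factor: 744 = 2^3*3^1*31^1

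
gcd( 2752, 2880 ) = 64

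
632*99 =62568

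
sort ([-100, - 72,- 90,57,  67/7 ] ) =[ - 100, - 90, - 72,67/7,  57 ] 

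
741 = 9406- 8665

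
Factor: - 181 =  - 181^1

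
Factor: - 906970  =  -2^1 * 5^1*90697^1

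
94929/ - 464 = - 205  +  191/464  =  - 204.59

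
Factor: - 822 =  - 2^1*3^1*137^1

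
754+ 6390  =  7144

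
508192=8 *63524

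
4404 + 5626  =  10030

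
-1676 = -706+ - 970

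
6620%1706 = 1502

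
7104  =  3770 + 3334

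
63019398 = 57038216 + 5981182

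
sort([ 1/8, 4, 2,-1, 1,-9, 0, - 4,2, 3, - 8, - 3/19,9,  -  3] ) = [ - 9,-8, - 4,-3,-1, - 3/19, 0,1/8,1,  2,2,  3,4, 9]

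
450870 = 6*75145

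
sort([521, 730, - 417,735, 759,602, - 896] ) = [ - 896, - 417, 521, 602, 730, 735, 759] 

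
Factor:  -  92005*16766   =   - 1542555830 = - 2^1*5^1*83^1*101^1*18401^1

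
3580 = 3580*1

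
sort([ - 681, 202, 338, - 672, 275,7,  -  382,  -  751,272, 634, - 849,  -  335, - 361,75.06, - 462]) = [ - 849, - 751, - 681, - 672, - 462, - 382,-361,-335  ,  7, 75.06, 202,272 , 275, 338,634]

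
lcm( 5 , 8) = 40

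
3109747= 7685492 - 4575745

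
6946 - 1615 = 5331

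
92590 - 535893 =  - 443303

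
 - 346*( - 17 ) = 5882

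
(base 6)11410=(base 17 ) 5cd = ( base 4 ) 121332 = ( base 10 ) 1662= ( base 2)11001111110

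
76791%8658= 7527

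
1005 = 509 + 496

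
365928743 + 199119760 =565048503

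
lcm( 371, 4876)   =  34132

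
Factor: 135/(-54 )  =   - 5/2 = - 2^( - 1)*5^1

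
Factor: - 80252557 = -7^1*11^1 * 1042241^1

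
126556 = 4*31639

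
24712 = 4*6178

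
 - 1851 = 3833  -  5684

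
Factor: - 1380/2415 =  - 4/7 = - 2^2*7^( - 1 ) 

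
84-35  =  49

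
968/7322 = 484/3661 =0.13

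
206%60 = 26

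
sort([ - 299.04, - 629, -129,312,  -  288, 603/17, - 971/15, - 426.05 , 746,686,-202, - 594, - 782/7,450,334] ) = [ - 629, - 594, -426.05, - 299.04,-288, - 202, - 129,  -  782/7, - 971/15,603/17, 312,334,450,  686,746 ]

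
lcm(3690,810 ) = 33210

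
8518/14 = 608+3/7 = 608.43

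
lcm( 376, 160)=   7520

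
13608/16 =1701/2 = 850.50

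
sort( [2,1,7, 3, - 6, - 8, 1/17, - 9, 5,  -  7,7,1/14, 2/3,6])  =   [ - 9 ,-8,-7, - 6,1/17,1/14,2/3, 1,2, 3 , 5, 6, 7,  7]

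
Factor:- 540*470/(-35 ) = 50760/7 = 2^3*3^3 * 5^1*7^( - 1 )*47^1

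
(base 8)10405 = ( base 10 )4357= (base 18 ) D81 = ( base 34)3Q5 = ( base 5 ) 114412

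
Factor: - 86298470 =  - 2^1*5^1*8629847^1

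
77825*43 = 3346475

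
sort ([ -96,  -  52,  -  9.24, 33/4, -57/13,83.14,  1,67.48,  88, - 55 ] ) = [ - 96, - 55, - 52,-9.24, - 57/13,1 , 33/4,  67.48,  83.14,88]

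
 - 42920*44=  - 1888480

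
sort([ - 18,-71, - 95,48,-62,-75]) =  [-95, - 75, - 71, - 62, - 18, 48 ]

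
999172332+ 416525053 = 1415697385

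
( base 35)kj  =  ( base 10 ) 719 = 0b1011001111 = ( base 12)4bb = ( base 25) 13j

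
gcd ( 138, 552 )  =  138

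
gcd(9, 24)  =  3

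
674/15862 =337/7931 = 0.04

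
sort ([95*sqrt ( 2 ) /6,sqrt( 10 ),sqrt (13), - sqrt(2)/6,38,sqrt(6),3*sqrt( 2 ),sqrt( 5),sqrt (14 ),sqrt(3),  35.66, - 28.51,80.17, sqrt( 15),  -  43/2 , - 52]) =[  -  52,-28.51, - 43/2,  -  sqrt( 2 ) /6, sqrt(3 ),  sqrt(5 )  ,  sqrt( 6 ),sqrt(10 ) , sqrt(13),sqrt(14),sqrt(15),3*sqrt(2 ) , 95*sqrt( 2)/6, 35.66, 38, 80.17 ]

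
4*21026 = 84104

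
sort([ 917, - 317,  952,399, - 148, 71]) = [-317 , - 148,71 , 399, 917, 952 ] 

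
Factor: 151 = 151^1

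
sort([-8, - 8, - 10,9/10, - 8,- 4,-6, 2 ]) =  [ - 10,-8, - 8, - 8, - 6,-4, 9/10, 2 ]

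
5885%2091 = 1703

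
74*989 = 73186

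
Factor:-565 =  - 5^1*113^1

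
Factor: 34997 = 79^1 * 443^1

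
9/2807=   9/2807= 0.00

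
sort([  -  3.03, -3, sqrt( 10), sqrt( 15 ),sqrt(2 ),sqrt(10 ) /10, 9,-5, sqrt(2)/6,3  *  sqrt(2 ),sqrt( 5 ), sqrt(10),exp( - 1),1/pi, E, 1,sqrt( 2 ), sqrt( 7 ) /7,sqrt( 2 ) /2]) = [-5, -3.03, - 3, sqrt ( 2 ) /6 , sqrt( 10)/10 , 1/pi, exp( - 1),sqrt(7) /7, sqrt(2) /2, 1, sqrt(2) , sqrt(2 ), sqrt(5 ),E, sqrt( 10 ), sqrt( 10 ), sqrt( 15) , 3*sqrt(2 ),  9] 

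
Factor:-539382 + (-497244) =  - 1036626=- 2^1*3^1*17^1*10163^1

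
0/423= 0 = 0.00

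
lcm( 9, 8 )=72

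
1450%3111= 1450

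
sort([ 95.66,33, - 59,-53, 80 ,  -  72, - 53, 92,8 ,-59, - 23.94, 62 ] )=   [-72, - 59,-59,-53,-53 , - 23.94,8, 33,62,80,92,95.66 ]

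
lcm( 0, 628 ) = 0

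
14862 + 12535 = 27397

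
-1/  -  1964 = 1/1964 =0.00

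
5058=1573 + 3485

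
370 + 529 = 899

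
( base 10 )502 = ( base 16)1F6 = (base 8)766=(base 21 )12j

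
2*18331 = 36662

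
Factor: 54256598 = 2^1*11^1 * 503^1 * 4903^1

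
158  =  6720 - 6562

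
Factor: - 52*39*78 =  - 2^3*3^2*13^3 = -158184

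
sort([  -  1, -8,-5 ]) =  [ - 8 , - 5, - 1]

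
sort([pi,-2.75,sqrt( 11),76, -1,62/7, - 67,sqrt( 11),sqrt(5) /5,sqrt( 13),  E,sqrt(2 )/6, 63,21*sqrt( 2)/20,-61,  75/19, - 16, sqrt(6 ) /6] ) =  [-67,-61, - 16,  -  2.75, - 1, sqrt(2) /6,  sqrt(6) /6,sqrt( 5 )/5,21*sqrt(2) /20,E,pi,sqrt(11),sqrt(11), sqrt(13 ),75/19,62/7, 63 , 76]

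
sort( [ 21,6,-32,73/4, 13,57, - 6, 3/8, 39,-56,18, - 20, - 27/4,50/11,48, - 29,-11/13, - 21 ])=[-56 , -32,-29, - 21,-20, - 27/4, - 6, - 11/13,3/8,50/11, 6,13,  18 , 73/4,21,39,48,57]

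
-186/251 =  - 186/251=-0.74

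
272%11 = 8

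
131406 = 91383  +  40023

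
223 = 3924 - 3701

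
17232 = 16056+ 1176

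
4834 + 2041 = 6875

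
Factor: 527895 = 3^2*5^1*11731^1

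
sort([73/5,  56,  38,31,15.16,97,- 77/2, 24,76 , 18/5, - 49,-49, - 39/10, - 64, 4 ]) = [ - 64, - 49, - 49, - 77/2, - 39/10,18/5 , 4 , 73/5, 15.16 , 24,31 , 38 , 56, 76 , 97]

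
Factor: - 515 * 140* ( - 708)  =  51046800   =  2^4*3^1*5^2*7^1*59^1* 103^1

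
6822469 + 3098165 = 9920634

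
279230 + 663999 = 943229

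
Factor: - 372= -2^2*3^1*31^1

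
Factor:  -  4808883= - 3^1*1602961^1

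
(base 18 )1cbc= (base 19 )189C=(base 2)10011011001010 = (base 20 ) 14ga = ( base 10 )9930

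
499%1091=499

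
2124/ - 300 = -8 + 23/25 = -7.08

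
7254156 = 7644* 949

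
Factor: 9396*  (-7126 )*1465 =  - 2^3 * 3^4*5^1*7^1*29^1*293^1*509^1 = -98090387640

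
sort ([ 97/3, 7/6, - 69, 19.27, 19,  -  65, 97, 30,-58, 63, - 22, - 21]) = [ - 69,  -  65, - 58,  -  22, - 21, 7/6, 19 , 19.27, 30,97/3,63, 97] 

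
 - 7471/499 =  - 15 + 14/499=- 14.97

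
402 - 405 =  - 3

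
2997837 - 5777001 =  - 2779164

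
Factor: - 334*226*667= -50347828= - 2^2*23^1 *29^1*113^1*167^1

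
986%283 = 137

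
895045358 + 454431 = 895499789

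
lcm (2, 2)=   2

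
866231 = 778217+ 88014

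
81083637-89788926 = - 8705289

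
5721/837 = 1907/279 =6.84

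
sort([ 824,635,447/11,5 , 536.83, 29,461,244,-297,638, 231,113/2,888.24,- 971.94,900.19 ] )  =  [ - 971.94,- 297, 5,29,447/11,113/2,231,244, 461,536.83, 635, 638,824,888.24,  900.19]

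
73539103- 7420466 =66118637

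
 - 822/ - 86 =411/43  =  9.56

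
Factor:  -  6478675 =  - 5^2*7^1*37021^1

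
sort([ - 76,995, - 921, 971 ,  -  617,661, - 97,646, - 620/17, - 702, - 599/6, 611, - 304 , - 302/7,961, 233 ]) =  [ - 921 , - 702, - 617, - 304 ,-599/6 ,-97 , - 76, - 302/7, - 620/17, 233, 611 , 646,661,961 , 971,  995]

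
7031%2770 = 1491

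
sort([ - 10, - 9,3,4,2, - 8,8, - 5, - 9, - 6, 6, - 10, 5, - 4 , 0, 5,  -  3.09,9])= [ - 10, - 10 , - 9 , - 9, - 8, - 6, - 5, - 4, -3.09,0,2, 3, 4,5,5, 6, 8, 9 ]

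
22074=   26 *849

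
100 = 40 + 60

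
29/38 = 29/38 = 0.76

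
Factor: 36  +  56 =2^2 * 23^1 = 92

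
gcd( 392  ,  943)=1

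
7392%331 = 110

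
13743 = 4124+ 9619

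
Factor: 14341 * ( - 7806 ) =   -  111945846 = - 2^1 * 3^1  *1301^1*14341^1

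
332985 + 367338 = 700323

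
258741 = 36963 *7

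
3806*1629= 6199974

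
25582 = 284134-258552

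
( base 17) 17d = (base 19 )133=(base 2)110100101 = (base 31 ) di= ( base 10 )421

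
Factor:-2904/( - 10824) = 11/41 = 11^1*41^ ( - 1 )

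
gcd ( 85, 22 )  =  1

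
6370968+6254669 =12625637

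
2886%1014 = 858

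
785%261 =2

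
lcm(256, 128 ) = 256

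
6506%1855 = 941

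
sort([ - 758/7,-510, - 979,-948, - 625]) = [ - 979, - 948, - 625,-510, - 758/7]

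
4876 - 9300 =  - 4424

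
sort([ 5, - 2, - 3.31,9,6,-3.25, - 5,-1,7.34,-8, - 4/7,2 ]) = [ - 8, - 5, - 3.31,-3.25,-2,-1,  -  4/7,2 , 5,6 , 7.34, 9] 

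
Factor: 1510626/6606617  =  2^1*3^1*13^1*41^( - 1)*107^1*181^1*161137^( - 1) 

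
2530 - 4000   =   - 1470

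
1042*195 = 203190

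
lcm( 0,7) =0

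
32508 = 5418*6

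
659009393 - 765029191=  - 106019798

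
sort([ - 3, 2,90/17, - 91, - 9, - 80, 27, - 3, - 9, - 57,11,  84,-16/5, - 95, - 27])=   [ - 95  , - 91, - 80,  -  57, - 27, - 9, - 9,- 16/5, - 3, - 3,2, 90/17, 11,27 , 84]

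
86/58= 1 + 14/29 = 1.48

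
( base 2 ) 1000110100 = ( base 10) 564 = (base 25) me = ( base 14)2C4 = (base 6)2340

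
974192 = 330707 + 643485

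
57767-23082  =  34685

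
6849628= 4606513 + 2243115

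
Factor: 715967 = 7^1  *  23^1 * 4447^1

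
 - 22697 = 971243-993940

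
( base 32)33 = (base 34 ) 2V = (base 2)1100011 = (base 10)99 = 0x63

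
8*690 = 5520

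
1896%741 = 414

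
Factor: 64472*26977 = 1739261144 = 2^3*53^1*509^1*8059^1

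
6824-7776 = - 952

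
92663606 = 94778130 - 2114524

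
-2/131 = -2/131  =  - 0.02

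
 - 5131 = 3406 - 8537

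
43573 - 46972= - 3399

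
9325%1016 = 181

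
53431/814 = 65+ 521/814 = 65.64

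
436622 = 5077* 86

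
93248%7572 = 2384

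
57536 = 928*62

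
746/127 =5 + 111/127 = 5.87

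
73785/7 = 73785/7 = 10540.71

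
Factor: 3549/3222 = 1183/1074 = 2^( - 1 )*3^(  -  1)*7^1 * 13^2*179^( - 1)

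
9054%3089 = 2876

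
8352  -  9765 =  - 1413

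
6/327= 2/109  =  0.02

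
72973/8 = 9121+5/8  =  9121.62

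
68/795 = 68/795= 0.09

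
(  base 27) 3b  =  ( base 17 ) 57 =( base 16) 5c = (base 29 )35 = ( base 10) 92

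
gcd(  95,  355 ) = 5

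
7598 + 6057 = 13655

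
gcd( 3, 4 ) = 1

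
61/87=61/87 = 0.70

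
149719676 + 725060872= 874780548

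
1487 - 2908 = -1421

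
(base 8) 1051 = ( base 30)ID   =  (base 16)229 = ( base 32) h9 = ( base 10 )553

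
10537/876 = 12 + 25/876 = 12.03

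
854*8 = 6832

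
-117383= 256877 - 374260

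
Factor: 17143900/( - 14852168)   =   - 2^( - 1)*5^2*41^ ( - 1 )*45281^ ( - 1)*171439^1 = - 4285975/3713042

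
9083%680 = 243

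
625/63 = 625/63 = 9.92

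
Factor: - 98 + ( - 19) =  - 3^2*13^1 = - 117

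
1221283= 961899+259384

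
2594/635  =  2594/635=4.09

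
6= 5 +1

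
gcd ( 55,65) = 5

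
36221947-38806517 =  - 2584570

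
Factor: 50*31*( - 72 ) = - 111600=- 2^4*3^2*5^2 * 31^1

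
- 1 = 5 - 6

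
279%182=97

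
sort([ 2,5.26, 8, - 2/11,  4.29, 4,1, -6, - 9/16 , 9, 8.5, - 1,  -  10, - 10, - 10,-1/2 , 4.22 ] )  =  [-10  , - 10, - 10,  -  6,  -  1, - 9/16, - 1/2  ,-2/11, 1,  2, 4, 4.22,4.29 , 5.26,8, 8.5, 9]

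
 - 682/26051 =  - 682/26051=- 0.03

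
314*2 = 628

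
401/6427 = 401/6427 = 0.06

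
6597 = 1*6597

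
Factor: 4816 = 2^4*7^1*43^1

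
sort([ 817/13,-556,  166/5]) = [ - 556,166/5, 817/13 ]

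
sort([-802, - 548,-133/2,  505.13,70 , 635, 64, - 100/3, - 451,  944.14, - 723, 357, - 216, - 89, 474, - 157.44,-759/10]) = [ - 802 ,  -  723, - 548, - 451, - 216, - 157.44, - 89, - 759/10, - 133/2,- 100/3, 64, 70, 357,  474,505.13, 635, 944.14 ] 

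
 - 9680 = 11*( - 880 )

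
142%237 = 142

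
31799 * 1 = 31799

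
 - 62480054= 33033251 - 95513305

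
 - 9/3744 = -1/416 = -  0.00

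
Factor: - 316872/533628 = -326/549 = -2^1*3^( - 2 )*61^( -1 )*163^1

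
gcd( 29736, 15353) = 1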